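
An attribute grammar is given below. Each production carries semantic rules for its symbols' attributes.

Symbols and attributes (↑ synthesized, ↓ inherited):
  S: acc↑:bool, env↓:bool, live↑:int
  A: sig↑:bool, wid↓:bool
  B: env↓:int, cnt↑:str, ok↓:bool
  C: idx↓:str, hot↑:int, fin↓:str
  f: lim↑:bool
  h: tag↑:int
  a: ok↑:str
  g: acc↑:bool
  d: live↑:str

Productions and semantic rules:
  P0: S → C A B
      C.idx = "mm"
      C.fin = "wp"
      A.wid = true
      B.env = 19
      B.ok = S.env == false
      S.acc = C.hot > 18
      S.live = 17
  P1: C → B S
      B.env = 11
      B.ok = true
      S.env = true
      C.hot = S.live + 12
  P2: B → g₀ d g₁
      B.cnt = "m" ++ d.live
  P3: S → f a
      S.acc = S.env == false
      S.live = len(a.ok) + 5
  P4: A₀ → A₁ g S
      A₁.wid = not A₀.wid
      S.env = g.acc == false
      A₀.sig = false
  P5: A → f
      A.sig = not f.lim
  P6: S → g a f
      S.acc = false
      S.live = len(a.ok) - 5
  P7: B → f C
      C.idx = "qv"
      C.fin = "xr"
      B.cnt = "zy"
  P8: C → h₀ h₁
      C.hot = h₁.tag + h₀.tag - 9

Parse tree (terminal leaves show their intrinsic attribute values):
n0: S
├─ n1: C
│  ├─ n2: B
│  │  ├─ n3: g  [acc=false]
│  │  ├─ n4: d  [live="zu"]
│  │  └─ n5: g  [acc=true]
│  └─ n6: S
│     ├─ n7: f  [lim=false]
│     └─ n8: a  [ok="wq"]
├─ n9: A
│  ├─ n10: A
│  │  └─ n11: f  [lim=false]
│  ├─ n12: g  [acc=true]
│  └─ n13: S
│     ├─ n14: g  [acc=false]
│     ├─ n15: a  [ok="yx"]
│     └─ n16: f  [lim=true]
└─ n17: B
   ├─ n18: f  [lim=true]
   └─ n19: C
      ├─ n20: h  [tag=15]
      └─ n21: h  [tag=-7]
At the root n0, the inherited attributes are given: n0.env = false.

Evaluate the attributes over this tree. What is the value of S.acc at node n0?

true

1. n0.env = false  [given at root]
2. n1.idx = "mm"  ["mm"]
3. n1.fin = "wp"  ["wp"]
4. n2.env = 11  [11]
5. n2.ok = true  [true]
6. n3.acc = false  [terminal]
7. n4.live = "zu"  [terminal]
8. n5.acc = true  [terminal]
9. n2.cnt = "mzu"  ["m" ++ d.live]
10. n6.env = true  [true]
11. n7.lim = false  [terminal]
12. n8.ok = "wq"  [terminal]
13. n6.acc = false  [S.env == false]
14. n6.live = 7  [len(a.ok) + 5]
15. n1.hot = 19  [S.live + 12]
16. n9.wid = true  [true]
17. n10.wid = false  [not A₀.wid]
18. n11.lim = false  [terminal]
19. n10.sig = true  [not f.lim]
20. n12.acc = true  [terminal]
21. n13.env = false  [g.acc == false]
22. n14.acc = false  [terminal]
23. n15.ok = "yx"  [terminal]
24. n16.lim = true  [terminal]
25. n13.acc = false  [false]
26. n13.live = -3  [len(a.ok) - 5]
27. n9.sig = false  [false]
28. n17.env = 19  [19]
29. n17.ok = true  [S.env == false]
30. n18.lim = true  [terminal]
31. n19.idx = "qv"  ["qv"]
32. n19.fin = "xr"  ["xr"]
33. n20.tag = 15  [terminal]
34. n21.tag = -7  [terminal]
35. n19.hot = -1  [h₁.tag + h₀.tag - 9]
36. n17.cnt = "zy"  ["zy"]
37. n0.acc = true  [C.hot > 18]
38. n0.live = 17  [17]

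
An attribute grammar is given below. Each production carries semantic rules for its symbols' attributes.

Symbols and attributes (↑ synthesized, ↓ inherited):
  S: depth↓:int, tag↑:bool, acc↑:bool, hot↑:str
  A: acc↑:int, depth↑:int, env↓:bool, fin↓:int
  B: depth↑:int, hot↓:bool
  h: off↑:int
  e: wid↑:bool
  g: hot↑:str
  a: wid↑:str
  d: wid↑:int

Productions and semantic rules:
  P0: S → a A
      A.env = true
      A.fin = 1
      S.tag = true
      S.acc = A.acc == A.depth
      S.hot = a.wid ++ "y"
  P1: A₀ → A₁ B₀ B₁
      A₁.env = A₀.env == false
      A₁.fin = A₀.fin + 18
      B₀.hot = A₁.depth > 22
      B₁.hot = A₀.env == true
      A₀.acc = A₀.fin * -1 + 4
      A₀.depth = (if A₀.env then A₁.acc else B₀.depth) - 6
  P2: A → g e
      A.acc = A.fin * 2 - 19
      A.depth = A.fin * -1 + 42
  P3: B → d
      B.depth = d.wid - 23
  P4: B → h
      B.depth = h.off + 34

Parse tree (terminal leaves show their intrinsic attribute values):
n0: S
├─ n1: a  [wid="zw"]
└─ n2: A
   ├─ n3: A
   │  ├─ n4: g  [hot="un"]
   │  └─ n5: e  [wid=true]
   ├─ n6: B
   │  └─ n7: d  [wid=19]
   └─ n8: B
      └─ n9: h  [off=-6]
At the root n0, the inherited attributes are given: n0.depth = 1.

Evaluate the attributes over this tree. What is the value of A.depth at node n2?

13

1. n0.depth = 1  [given at root]
2. n1.wid = "zw"  [terminal]
3. n2.env = true  [true]
4. n2.fin = 1  [1]
5. n3.env = false  [A₀.env == false]
6. n3.fin = 19  [A₀.fin + 18]
7. n4.hot = "un"  [terminal]
8. n5.wid = true  [terminal]
9. n3.acc = 19  [A.fin * 2 - 19]
10. n3.depth = 23  [A.fin * -1 + 42]
11. n6.hot = true  [A₁.depth > 22]
12. n7.wid = 19  [terminal]
13. n6.depth = -4  [d.wid - 23]
14. n8.hot = true  [A₀.env == true]
15. n9.off = -6  [terminal]
16. n8.depth = 28  [h.off + 34]
17. n2.acc = 3  [A₀.fin * -1 + 4]
18. n2.depth = 13  [(if A₀.env then A₁.acc else B₀.depth) - 6]
19. n0.tag = true  [true]
20. n0.acc = false  [A.acc == A.depth]
21. n0.hot = "zwy"  [a.wid ++ "y"]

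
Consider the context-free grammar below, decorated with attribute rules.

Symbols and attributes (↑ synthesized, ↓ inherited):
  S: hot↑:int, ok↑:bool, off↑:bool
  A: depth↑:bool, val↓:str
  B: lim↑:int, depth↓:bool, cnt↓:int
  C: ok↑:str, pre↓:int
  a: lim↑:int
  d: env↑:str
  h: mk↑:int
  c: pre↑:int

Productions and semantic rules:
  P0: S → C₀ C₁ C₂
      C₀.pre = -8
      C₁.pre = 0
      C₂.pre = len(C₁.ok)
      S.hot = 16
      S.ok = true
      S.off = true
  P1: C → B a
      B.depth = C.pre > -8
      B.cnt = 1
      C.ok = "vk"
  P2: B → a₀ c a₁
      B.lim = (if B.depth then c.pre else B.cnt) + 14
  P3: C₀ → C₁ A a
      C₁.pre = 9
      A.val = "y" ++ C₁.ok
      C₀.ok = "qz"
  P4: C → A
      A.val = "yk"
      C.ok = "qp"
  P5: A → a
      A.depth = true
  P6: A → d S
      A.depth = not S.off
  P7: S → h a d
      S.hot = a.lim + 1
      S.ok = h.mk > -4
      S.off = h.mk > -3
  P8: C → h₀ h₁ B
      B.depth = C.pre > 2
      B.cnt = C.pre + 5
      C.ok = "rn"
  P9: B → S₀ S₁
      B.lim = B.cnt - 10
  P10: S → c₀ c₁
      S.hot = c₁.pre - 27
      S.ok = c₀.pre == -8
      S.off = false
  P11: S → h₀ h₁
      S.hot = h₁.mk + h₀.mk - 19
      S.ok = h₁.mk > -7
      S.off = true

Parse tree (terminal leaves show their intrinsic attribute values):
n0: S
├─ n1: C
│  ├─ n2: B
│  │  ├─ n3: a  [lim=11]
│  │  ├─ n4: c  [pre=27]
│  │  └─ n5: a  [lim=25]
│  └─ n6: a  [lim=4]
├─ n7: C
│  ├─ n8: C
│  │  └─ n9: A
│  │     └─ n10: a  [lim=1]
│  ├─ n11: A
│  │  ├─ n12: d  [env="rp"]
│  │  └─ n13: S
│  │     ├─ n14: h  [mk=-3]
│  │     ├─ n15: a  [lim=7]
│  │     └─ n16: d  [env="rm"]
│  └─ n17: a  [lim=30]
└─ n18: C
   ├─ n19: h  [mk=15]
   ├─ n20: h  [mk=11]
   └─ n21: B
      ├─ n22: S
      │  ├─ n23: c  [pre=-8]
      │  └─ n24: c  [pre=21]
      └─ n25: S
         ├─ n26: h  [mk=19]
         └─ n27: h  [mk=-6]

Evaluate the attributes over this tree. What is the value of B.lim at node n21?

-3

1. n1.pre = -8  [-8]
2. n2.depth = false  [C.pre > -8]
3. n2.cnt = 1  [1]
4. n3.lim = 11  [terminal]
5. n4.pre = 27  [terminal]
6. n5.lim = 25  [terminal]
7. n2.lim = 15  [(if B.depth then c.pre else B.cnt) + 14]
8. n6.lim = 4  [terminal]
9. n1.ok = "vk"  ["vk"]
10. n7.pre = 0  [0]
11. n8.pre = 9  [9]
12. n9.val = "yk"  ["yk"]
13. n10.lim = 1  [terminal]
14. n9.depth = true  [true]
15. n8.ok = "qp"  ["qp"]
16. n11.val = "yqp"  ["y" ++ C₁.ok]
17. n12.env = "rp"  [terminal]
18. n14.mk = -3  [terminal]
19. n15.lim = 7  [terminal]
20. n16.env = "rm"  [terminal]
21. n13.hot = 8  [a.lim + 1]
22. n13.ok = true  [h.mk > -4]
23. n13.off = false  [h.mk > -3]
24. n11.depth = true  [not S.off]
25. n17.lim = 30  [terminal]
26. n7.ok = "qz"  ["qz"]
27. n18.pre = 2  [len(C₁.ok)]
28. n19.mk = 15  [terminal]
29. n20.mk = 11  [terminal]
30. n21.depth = false  [C.pre > 2]
31. n21.cnt = 7  [C.pre + 5]
32. n23.pre = -8  [terminal]
33. n24.pre = 21  [terminal]
34. n22.hot = -6  [c₁.pre - 27]
35. n22.ok = true  [c₀.pre == -8]
36. n22.off = false  [false]
37. n26.mk = 19  [terminal]
38. n27.mk = -6  [terminal]
39. n25.hot = -6  [h₁.mk + h₀.mk - 19]
40. n25.ok = true  [h₁.mk > -7]
41. n25.off = true  [true]
42. n21.lim = -3  [B.cnt - 10]
43. n18.ok = "rn"  ["rn"]
44. n0.hot = 16  [16]
45. n0.ok = true  [true]
46. n0.off = true  [true]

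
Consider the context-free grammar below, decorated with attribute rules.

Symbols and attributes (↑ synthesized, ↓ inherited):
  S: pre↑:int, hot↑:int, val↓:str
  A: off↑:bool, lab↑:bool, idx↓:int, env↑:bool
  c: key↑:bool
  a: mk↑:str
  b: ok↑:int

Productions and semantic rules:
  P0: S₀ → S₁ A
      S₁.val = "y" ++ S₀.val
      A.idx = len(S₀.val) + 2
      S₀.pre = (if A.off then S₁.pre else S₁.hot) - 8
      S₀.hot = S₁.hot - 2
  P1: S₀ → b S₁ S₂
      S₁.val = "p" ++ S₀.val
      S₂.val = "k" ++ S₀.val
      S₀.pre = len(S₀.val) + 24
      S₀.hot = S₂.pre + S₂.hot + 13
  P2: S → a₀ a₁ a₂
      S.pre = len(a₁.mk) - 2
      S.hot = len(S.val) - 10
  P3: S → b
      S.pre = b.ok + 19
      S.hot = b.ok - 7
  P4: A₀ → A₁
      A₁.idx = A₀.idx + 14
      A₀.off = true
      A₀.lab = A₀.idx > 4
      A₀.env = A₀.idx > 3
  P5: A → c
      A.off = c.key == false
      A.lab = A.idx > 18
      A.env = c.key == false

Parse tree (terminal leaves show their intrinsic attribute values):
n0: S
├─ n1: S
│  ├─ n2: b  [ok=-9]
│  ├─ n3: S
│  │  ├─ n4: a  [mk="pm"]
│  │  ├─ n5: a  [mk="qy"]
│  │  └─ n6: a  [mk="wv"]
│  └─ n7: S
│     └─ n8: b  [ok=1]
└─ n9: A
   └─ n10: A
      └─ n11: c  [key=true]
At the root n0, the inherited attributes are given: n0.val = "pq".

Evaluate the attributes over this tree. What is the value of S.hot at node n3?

1. n0.val = "pq"  [given at root]
2. n1.val = "ypq"  ["y" ++ S₀.val]
3. n2.ok = -9  [terminal]
4. n3.val = "pypq"  ["p" ++ S₀.val]
5. n4.mk = "pm"  [terminal]
6. n5.mk = "qy"  [terminal]
7. n6.mk = "wv"  [terminal]
8. n3.pre = 0  [len(a₁.mk) - 2]
9. n3.hot = -6  [len(S.val) - 10]
10. n7.val = "kypq"  ["k" ++ S₀.val]
11. n8.ok = 1  [terminal]
12. n7.pre = 20  [b.ok + 19]
13. n7.hot = -6  [b.ok - 7]
14. n1.pre = 27  [len(S₀.val) + 24]
15. n1.hot = 27  [S₂.pre + S₂.hot + 13]
16. n9.idx = 4  [len(S₀.val) + 2]
17. n10.idx = 18  [A₀.idx + 14]
18. n11.key = true  [terminal]
19. n10.off = false  [c.key == false]
20. n10.lab = false  [A.idx > 18]
21. n10.env = false  [c.key == false]
22. n9.off = true  [true]
23. n9.lab = false  [A₀.idx > 4]
24. n9.env = true  [A₀.idx > 3]
25. n0.pre = 19  [(if A.off then S₁.pre else S₁.hot) - 8]
26. n0.hot = 25  [S₁.hot - 2]

-6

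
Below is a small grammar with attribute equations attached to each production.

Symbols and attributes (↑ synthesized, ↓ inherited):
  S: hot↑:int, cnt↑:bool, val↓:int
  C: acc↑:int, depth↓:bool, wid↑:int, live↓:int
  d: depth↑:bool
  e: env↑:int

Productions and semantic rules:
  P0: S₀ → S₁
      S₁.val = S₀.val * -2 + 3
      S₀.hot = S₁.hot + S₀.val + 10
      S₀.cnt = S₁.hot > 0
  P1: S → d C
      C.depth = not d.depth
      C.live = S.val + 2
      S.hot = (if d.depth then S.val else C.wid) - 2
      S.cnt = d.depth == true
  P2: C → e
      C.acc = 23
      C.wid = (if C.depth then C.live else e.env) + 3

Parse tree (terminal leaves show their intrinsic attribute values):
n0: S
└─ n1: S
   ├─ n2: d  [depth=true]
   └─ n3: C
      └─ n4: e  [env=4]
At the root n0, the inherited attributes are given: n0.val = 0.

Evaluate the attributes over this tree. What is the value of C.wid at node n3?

7

1. n0.val = 0  [given at root]
2. n1.val = 3  [S₀.val * -2 + 3]
3. n2.depth = true  [terminal]
4. n3.depth = false  [not d.depth]
5. n3.live = 5  [S.val + 2]
6. n4.env = 4  [terminal]
7. n3.acc = 23  [23]
8. n3.wid = 7  [(if C.depth then C.live else e.env) + 3]
9. n1.hot = 1  [(if d.depth then S.val else C.wid) - 2]
10. n1.cnt = true  [d.depth == true]
11. n0.hot = 11  [S₁.hot + S₀.val + 10]
12. n0.cnt = true  [S₁.hot > 0]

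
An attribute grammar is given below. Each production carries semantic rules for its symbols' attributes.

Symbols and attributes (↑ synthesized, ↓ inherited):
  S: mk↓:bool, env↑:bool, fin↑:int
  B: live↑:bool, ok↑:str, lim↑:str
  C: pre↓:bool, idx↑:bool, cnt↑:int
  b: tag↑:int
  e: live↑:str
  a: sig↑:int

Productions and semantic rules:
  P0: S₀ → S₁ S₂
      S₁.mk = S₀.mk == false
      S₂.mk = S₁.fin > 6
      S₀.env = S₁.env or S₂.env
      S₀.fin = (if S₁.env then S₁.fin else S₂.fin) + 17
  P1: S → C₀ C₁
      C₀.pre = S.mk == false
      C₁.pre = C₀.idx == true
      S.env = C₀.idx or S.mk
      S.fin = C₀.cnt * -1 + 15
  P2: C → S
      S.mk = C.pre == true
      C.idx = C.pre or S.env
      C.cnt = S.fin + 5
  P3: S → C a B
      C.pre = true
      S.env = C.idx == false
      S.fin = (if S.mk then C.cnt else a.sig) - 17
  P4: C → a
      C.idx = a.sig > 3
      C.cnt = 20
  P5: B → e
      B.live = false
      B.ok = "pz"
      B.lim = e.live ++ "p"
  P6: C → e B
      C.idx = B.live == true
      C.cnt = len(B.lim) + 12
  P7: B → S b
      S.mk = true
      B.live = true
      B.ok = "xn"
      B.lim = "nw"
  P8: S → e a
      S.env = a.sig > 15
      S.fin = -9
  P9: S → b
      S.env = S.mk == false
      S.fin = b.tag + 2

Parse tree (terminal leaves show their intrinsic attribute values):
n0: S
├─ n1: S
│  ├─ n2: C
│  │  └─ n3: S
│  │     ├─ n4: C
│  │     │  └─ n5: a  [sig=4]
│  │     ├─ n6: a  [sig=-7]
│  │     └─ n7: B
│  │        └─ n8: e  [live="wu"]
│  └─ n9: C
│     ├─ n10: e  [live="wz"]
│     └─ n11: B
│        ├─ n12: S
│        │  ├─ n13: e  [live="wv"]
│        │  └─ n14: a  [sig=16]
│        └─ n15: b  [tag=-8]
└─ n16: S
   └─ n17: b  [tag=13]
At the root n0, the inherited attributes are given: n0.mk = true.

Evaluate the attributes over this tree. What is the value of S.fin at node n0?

1. n0.mk = true  [given at root]
2. n1.mk = false  [S₀.mk == false]
3. n2.pre = true  [S.mk == false]
4. n3.mk = true  [C.pre == true]
5. n4.pre = true  [true]
6. n5.sig = 4  [terminal]
7. n4.idx = true  [a.sig > 3]
8. n4.cnt = 20  [20]
9. n6.sig = -7  [terminal]
10. n8.live = "wu"  [terminal]
11. n7.live = false  [false]
12. n7.ok = "pz"  ["pz"]
13. n7.lim = "wup"  [e.live ++ "p"]
14. n3.env = false  [C.idx == false]
15. n3.fin = 3  [(if S.mk then C.cnt else a.sig) - 17]
16. n2.idx = true  [C.pre or S.env]
17. n2.cnt = 8  [S.fin + 5]
18. n9.pre = true  [C₀.idx == true]
19. n10.live = "wz"  [terminal]
20. n12.mk = true  [true]
21. n13.live = "wv"  [terminal]
22. n14.sig = 16  [terminal]
23. n12.env = true  [a.sig > 15]
24. n12.fin = -9  [-9]
25. n15.tag = -8  [terminal]
26. n11.live = true  [true]
27. n11.ok = "xn"  ["xn"]
28. n11.lim = "nw"  ["nw"]
29. n9.idx = true  [B.live == true]
30. n9.cnt = 14  [len(B.lim) + 12]
31. n1.env = true  [C₀.idx or S.mk]
32. n1.fin = 7  [C₀.cnt * -1 + 15]
33. n16.mk = true  [S₁.fin > 6]
34. n17.tag = 13  [terminal]
35. n16.env = false  [S.mk == false]
36. n16.fin = 15  [b.tag + 2]
37. n0.env = true  [S₁.env or S₂.env]
38. n0.fin = 24  [(if S₁.env then S₁.fin else S₂.fin) + 17]

24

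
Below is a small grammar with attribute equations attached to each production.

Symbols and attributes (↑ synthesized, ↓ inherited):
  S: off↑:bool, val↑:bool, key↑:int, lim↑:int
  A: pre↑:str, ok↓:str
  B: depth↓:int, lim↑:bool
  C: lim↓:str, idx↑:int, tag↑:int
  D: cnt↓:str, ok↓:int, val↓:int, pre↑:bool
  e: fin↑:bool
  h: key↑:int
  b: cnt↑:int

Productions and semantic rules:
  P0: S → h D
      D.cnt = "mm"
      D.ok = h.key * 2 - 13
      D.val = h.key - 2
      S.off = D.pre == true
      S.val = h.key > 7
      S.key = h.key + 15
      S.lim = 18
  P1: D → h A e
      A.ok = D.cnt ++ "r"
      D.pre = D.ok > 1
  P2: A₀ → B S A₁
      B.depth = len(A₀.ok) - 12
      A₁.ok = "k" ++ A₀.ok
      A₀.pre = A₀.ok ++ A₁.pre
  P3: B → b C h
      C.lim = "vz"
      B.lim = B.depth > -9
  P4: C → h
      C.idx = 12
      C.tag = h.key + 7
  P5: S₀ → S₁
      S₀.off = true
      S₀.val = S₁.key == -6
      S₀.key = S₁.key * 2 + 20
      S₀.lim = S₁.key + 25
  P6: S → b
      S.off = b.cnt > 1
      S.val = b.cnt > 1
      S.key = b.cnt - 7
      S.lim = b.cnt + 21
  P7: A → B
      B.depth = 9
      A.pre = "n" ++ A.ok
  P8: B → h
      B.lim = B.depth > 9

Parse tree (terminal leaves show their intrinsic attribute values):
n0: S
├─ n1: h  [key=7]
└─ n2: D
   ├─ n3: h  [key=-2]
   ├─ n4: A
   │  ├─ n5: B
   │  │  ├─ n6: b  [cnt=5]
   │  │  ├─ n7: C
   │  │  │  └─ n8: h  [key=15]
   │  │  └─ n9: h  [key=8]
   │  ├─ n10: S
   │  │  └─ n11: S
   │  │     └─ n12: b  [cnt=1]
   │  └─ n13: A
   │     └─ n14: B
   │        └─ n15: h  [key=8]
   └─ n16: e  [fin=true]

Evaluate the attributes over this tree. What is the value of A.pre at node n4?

1. n1.key = 7  [terminal]
2. n2.cnt = "mm"  ["mm"]
3. n2.ok = 1  [h.key * 2 - 13]
4. n2.val = 5  [h.key - 2]
5. n3.key = -2  [terminal]
6. n4.ok = "mmr"  [D.cnt ++ "r"]
7. n5.depth = -9  [len(A₀.ok) - 12]
8. n6.cnt = 5  [terminal]
9. n7.lim = "vz"  ["vz"]
10. n8.key = 15  [terminal]
11. n7.idx = 12  [12]
12. n7.tag = 22  [h.key + 7]
13. n9.key = 8  [terminal]
14. n5.lim = false  [B.depth > -9]
15. n12.cnt = 1  [terminal]
16. n11.off = false  [b.cnt > 1]
17. n11.val = false  [b.cnt > 1]
18. n11.key = -6  [b.cnt - 7]
19. n11.lim = 22  [b.cnt + 21]
20. n10.off = true  [true]
21. n10.val = true  [S₁.key == -6]
22. n10.key = 8  [S₁.key * 2 + 20]
23. n10.lim = 19  [S₁.key + 25]
24. n13.ok = "kmmr"  ["k" ++ A₀.ok]
25. n14.depth = 9  [9]
26. n15.key = 8  [terminal]
27. n14.lim = false  [B.depth > 9]
28. n13.pre = "nkmmr"  ["n" ++ A.ok]
29. n4.pre = "mmrnkmmr"  [A₀.ok ++ A₁.pre]
30. n16.fin = true  [terminal]
31. n2.pre = false  [D.ok > 1]
32. n0.off = false  [D.pre == true]
33. n0.val = false  [h.key > 7]
34. n0.key = 22  [h.key + 15]
35. n0.lim = 18  [18]

"mmrnkmmr"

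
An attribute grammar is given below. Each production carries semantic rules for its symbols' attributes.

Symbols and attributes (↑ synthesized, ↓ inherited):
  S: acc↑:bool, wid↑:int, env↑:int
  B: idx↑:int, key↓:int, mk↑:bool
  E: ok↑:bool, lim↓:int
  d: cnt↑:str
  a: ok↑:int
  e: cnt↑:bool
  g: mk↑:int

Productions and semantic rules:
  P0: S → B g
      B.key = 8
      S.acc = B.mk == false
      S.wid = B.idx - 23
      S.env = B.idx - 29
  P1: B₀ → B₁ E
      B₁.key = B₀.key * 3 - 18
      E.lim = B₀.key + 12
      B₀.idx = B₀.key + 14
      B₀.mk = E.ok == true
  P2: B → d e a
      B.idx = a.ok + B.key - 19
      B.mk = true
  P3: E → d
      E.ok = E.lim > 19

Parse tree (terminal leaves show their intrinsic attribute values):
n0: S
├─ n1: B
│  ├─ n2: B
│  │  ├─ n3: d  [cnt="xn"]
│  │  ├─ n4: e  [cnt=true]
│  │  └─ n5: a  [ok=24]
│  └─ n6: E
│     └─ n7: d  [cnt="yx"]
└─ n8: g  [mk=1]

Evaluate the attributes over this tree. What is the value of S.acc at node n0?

false

1. n1.key = 8  [8]
2. n2.key = 6  [B₀.key * 3 - 18]
3. n3.cnt = "xn"  [terminal]
4. n4.cnt = true  [terminal]
5. n5.ok = 24  [terminal]
6. n2.idx = 11  [a.ok + B.key - 19]
7. n2.mk = true  [true]
8. n6.lim = 20  [B₀.key + 12]
9. n7.cnt = "yx"  [terminal]
10. n6.ok = true  [E.lim > 19]
11. n1.idx = 22  [B₀.key + 14]
12. n1.mk = true  [E.ok == true]
13. n8.mk = 1  [terminal]
14. n0.acc = false  [B.mk == false]
15. n0.wid = -1  [B.idx - 23]
16. n0.env = -7  [B.idx - 29]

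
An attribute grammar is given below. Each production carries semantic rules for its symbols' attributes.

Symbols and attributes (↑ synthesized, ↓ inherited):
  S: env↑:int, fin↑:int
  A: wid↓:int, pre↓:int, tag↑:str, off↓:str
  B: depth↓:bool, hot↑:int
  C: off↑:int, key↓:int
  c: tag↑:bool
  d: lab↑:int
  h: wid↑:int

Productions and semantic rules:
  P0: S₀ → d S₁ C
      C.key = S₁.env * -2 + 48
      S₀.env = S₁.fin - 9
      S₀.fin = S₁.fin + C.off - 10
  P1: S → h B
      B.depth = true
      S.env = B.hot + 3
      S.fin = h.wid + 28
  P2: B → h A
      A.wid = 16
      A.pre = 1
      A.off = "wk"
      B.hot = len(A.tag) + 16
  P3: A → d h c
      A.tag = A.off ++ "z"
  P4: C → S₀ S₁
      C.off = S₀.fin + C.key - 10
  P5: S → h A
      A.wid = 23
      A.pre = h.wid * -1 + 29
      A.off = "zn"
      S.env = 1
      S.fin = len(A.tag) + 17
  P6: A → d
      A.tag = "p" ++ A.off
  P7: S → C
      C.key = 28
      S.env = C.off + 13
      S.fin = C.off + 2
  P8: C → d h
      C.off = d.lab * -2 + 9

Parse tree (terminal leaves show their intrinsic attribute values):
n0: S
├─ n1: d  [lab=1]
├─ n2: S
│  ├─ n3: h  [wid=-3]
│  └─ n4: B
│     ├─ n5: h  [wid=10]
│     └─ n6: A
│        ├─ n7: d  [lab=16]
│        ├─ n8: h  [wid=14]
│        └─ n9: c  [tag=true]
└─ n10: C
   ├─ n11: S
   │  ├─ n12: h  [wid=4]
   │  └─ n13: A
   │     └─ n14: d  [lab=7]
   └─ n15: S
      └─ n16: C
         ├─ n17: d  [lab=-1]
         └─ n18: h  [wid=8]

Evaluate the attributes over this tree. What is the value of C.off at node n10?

1. n1.lab = 1  [terminal]
2. n3.wid = -3  [terminal]
3. n4.depth = true  [true]
4. n5.wid = 10  [terminal]
5. n6.wid = 16  [16]
6. n6.pre = 1  [1]
7. n6.off = "wk"  ["wk"]
8. n7.lab = 16  [terminal]
9. n8.wid = 14  [terminal]
10. n9.tag = true  [terminal]
11. n6.tag = "wkz"  [A.off ++ "z"]
12. n4.hot = 19  [len(A.tag) + 16]
13. n2.env = 22  [B.hot + 3]
14. n2.fin = 25  [h.wid + 28]
15. n10.key = 4  [S₁.env * -2 + 48]
16. n12.wid = 4  [terminal]
17. n13.wid = 23  [23]
18. n13.pre = 25  [h.wid * -1 + 29]
19. n13.off = "zn"  ["zn"]
20. n14.lab = 7  [terminal]
21. n13.tag = "pzn"  ["p" ++ A.off]
22. n11.env = 1  [1]
23. n11.fin = 20  [len(A.tag) + 17]
24. n16.key = 28  [28]
25. n17.lab = -1  [terminal]
26. n18.wid = 8  [terminal]
27. n16.off = 11  [d.lab * -2 + 9]
28. n15.env = 24  [C.off + 13]
29. n15.fin = 13  [C.off + 2]
30. n10.off = 14  [S₀.fin + C.key - 10]
31. n0.env = 16  [S₁.fin - 9]
32. n0.fin = 29  [S₁.fin + C.off - 10]

14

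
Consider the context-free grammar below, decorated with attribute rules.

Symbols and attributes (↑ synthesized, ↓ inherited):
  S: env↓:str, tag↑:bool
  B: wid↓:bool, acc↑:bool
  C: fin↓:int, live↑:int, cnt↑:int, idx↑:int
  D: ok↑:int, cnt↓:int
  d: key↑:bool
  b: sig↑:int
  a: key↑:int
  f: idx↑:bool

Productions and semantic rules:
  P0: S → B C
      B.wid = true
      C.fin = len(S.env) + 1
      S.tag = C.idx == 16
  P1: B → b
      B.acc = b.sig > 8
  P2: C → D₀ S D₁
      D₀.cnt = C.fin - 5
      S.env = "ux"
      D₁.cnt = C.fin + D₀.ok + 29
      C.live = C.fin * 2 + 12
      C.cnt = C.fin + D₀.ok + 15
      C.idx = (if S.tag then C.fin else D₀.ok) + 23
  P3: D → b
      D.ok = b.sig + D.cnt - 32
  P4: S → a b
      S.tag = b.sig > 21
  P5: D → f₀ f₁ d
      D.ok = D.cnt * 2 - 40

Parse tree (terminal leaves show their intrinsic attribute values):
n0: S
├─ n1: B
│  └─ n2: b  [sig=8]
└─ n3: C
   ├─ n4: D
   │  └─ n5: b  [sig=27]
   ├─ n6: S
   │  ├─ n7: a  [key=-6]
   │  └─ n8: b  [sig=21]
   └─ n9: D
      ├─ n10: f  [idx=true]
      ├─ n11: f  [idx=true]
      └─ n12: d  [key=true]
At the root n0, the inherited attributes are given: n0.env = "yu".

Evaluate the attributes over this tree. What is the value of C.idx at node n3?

1. n0.env = "yu"  [given at root]
2. n1.wid = true  [true]
3. n2.sig = 8  [terminal]
4. n1.acc = false  [b.sig > 8]
5. n3.fin = 3  [len(S.env) + 1]
6. n4.cnt = -2  [C.fin - 5]
7. n5.sig = 27  [terminal]
8. n4.ok = -7  [b.sig + D.cnt - 32]
9. n6.env = "ux"  ["ux"]
10. n7.key = -6  [terminal]
11. n8.sig = 21  [terminal]
12. n6.tag = false  [b.sig > 21]
13. n9.cnt = 25  [C.fin + D₀.ok + 29]
14. n10.idx = true  [terminal]
15. n11.idx = true  [terminal]
16. n12.key = true  [terminal]
17. n9.ok = 10  [D.cnt * 2 - 40]
18. n3.live = 18  [C.fin * 2 + 12]
19. n3.cnt = 11  [C.fin + D₀.ok + 15]
20. n3.idx = 16  [(if S.tag then C.fin else D₀.ok) + 23]
21. n0.tag = true  [C.idx == 16]

16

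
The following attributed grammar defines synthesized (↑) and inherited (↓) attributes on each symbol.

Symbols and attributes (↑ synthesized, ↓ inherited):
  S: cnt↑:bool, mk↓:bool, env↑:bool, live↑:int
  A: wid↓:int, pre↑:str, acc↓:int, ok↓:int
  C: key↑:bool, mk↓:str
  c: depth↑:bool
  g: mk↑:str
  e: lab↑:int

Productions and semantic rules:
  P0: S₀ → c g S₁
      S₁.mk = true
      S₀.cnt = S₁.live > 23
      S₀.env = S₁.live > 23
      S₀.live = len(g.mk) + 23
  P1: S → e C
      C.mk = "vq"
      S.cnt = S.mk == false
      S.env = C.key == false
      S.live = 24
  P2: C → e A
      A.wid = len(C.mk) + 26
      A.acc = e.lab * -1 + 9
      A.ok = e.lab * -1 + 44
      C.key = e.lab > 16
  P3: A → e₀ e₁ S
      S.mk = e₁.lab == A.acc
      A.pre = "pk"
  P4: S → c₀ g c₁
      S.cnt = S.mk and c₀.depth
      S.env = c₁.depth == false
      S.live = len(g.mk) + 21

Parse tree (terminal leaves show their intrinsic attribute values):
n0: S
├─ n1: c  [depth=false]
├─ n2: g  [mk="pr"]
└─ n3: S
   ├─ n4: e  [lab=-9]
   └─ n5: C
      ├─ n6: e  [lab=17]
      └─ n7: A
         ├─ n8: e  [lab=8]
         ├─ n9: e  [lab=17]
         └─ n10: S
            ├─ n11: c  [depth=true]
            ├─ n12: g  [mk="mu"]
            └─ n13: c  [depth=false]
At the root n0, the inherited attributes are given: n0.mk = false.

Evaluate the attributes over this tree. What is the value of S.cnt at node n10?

1. n0.mk = false  [given at root]
2. n1.depth = false  [terminal]
3. n2.mk = "pr"  [terminal]
4. n3.mk = true  [true]
5. n4.lab = -9  [terminal]
6. n5.mk = "vq"  ["vq"]
7. n6.lab = 17  [terminal]
8. n7.wid = 28  [len(C.mk) + 26]
9. n7.acc = -8  [e.lab * -1 + 9]
10. n7.ok = 27  [e.lab * -1 + 44]
11. n8.lab = 8  [terminal]
12. n9.lab = 17  [terminal]
13. n10.mk = false  [e₁.lab == A.acc]
14. n11.depth = true  [terminal]
15. n12.mk = "mu"  [terminal]
16. n13.depth = false  [terminal]
17. n10.cnt = false  [S.mk and c₀.depth]
18. n10.env = true  [c₁.depth == false]
19. n10.live = 23  [len(g.mk) + 21]
20. n7.pre = "pk"  ["pk"]
21. n5.key = true  [e.lab > 16]
22. n3.cnt = false  [S.mk == false]
23. n3.env = false  [C.key == false]
24. n3.live = 24  [24]
25. n0.cnt = true  [S₁.live > 23]
26. n0.env = true  [S₁.live > 23]
27. n0.live = 25  [len(g.mk) + 23]

false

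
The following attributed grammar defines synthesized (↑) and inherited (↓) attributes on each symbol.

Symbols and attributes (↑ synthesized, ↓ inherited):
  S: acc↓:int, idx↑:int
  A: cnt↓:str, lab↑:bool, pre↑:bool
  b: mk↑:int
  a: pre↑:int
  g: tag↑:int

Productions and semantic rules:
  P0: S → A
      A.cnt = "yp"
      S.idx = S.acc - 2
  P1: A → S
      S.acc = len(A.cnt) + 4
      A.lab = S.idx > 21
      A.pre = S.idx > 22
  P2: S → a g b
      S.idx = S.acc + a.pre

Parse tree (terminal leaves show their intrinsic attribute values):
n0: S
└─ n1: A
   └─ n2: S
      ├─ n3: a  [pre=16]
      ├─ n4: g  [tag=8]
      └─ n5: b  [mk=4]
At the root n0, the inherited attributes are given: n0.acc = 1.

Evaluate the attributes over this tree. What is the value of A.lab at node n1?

1. n0.acc = 1  [given at root]
2. n1.cnt = "yp"  ["yp"]
3. n2.acc = 6  [len(A.cnt) + 4]
4. n3.pre = 16  [terminal]
5. n4.tag = 8  [terminal]
6. n5.mk = 4  [terminal]
7. n2.idx = 22  [S.acc + a.pre]
8. n1.lab = true  [S.idx > 21]
9. n1.pre = false  [S.idx > 22]
10. n0.idx = -1  [S.acc - 2]

true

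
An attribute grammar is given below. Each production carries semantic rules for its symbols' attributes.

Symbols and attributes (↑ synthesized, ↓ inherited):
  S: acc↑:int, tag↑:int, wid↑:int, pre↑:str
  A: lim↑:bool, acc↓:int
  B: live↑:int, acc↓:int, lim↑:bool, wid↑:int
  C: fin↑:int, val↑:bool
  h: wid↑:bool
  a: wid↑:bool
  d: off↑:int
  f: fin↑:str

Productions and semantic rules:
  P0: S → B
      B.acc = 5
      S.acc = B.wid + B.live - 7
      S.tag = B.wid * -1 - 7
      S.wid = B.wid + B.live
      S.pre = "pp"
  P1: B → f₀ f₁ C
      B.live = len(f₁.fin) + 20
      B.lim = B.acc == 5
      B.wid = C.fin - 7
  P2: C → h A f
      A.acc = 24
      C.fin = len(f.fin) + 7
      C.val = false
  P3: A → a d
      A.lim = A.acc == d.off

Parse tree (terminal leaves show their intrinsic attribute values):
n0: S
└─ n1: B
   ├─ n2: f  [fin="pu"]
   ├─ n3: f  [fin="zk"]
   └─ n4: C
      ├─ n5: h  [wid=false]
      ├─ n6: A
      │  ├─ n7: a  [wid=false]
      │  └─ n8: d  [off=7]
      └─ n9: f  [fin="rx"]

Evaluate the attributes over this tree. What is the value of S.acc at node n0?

17

1. n1.acc = 5  [5]
2. n2.fin = "pu"  [terminal]
3. n3.fin = "zk"  [terminal]
4. n5.wid = false  [terminal]
5. n6.acc = 24  [24]
6. n7.wid = false  [terminal]
7. n8.off = 7  [terminal]
8. n6.lim = false  [A.acc == d.off]
9. n9.fin = "rx"  [terminal]
10. n4.fin = 9  [len(f.fin) + 7]
11. n4.val = false  [false]
12. n1.live = 22  [len(f₁.fin) + 20]
13. n1.lim = true  [B.acc == 5]
14. n1.wid = 2  [C.fin - 7]
15. n0.acc = 17  [B.wid + B.live - 7]
16. n0.tag = -9  [B.wid * -1 - 7]
17. n0.wid = 24  [B.wid + B.live]
18. n0.pre = "pp"  ["pp"]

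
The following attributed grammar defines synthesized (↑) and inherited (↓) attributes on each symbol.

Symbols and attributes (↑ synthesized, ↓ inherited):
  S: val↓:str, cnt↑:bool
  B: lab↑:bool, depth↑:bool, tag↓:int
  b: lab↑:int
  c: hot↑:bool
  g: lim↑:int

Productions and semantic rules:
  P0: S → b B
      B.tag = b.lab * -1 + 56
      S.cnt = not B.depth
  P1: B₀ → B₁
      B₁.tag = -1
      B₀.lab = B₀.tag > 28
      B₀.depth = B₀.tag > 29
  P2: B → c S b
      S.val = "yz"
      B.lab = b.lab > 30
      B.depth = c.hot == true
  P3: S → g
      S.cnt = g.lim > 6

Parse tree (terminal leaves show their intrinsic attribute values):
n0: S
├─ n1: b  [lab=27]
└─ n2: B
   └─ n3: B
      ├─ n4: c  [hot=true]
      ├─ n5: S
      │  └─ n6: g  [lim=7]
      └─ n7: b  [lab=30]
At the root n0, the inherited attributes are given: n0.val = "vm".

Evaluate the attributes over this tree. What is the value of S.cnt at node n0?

true

1. n0.val = "vm"  [given at root]
2. n1.lab = 27  [terminal]
3. n2.tag = 29  [b.lab * -1 + 56]
4. n3.tag = -1  [-1]
5. n4.hot = true  [terminal]
6. n5.val = "yz"  ["yz"]
7. n6.lim = 7  [terminal]
8. n5.cnt = true  [g.lim > 6]
9. n7.lab = 30  [terminal]
10. n3.lab = false  [b.lab > 30]
11. n3.depth = true  [c.hot == true]
12. n2.lab = true  [B₀.tag > 28]
13. n2.depth = false  [B₀.tag > 29]
14. n0.cnt = true  [not B.depth]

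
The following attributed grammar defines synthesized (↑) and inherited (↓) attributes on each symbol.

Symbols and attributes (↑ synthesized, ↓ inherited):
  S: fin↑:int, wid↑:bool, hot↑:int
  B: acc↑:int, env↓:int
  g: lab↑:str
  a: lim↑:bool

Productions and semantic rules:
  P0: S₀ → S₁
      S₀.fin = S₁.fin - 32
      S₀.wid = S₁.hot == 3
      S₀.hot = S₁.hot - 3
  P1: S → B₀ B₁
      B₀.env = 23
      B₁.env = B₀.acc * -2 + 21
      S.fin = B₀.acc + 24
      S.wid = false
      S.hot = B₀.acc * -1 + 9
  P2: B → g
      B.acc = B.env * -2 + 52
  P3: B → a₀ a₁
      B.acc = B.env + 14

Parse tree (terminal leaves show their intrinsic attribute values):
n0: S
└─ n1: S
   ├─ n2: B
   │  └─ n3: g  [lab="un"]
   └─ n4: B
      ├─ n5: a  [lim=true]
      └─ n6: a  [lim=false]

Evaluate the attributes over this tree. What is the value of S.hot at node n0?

1. n2.env = 23  [23]
2. n3.lab = "un"  [terminal]
3. n2.acc = 6  [B.env * -2 + 52]
4. n4.env = 9  [B₀.acc * -2 + 21]
5. n5.lim = true  [terminal]
6. n6.lim = false  [terminal]
7. n4.acc = 23  [B.env + 14]
8. n1.fin = 30  [B₀.acc + 24]
9. n1.wid = false  [false]
10. n1.hot = 3  [B₀.acc * -1 + 9]
11. n0.fin = -2  [S₁.fin - 32]
12. n0.wid = true  [S₁.hot == 3]
13. n0.hot = 0  [S₁.hot - 3]

0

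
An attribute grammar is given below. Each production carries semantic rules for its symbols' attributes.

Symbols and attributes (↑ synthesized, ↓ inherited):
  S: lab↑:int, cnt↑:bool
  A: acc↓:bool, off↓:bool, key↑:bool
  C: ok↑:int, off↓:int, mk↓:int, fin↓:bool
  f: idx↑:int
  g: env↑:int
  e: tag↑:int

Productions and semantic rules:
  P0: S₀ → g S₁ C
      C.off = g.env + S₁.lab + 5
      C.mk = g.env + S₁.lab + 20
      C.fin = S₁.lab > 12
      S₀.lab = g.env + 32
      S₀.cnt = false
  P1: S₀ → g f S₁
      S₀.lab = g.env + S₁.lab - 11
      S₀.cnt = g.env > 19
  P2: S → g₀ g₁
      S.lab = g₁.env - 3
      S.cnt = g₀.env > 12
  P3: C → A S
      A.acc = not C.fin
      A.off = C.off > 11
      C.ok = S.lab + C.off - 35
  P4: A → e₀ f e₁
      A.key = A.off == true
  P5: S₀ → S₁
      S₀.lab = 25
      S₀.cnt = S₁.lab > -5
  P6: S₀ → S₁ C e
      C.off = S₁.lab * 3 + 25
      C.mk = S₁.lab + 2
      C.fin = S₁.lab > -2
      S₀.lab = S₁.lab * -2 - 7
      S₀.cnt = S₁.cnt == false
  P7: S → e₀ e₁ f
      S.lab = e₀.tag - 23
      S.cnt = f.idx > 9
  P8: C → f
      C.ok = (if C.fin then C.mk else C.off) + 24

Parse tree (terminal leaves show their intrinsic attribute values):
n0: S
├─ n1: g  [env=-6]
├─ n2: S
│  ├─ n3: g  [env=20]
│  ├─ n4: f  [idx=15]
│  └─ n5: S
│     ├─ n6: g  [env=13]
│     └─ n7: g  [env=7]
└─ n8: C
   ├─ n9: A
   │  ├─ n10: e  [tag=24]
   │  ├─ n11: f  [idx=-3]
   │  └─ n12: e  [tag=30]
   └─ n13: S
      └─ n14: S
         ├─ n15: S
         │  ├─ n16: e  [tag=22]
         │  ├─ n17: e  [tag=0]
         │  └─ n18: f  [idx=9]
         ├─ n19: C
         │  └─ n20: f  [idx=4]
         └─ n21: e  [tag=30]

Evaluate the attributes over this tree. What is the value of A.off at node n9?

true

1. n1.env = -6  [terminal]
2. n3.env = 20  [terminal]
3. n4.idx = 15  [terminal]
4. n6.env = 13  [terminal]
5. n7.env = 7  [terminal]
6. n5.lab = 4  [g₁.env - 3]
7. n5.cnt = true  [g₀.env > 12]
8. n2.lab = 13  [g.env + S₁.lab - 11]
9. n2.cnt = true  [g.env > 19]
10. n8.off = 12  [g.env + S₁.lab + 5]
11. n8.mk = 27  [g.env + S₁.lab + 20]
12. n8.fin = true  [S₁.lab > 12]
13. n9.acc = false  [not C.fin]
14. n9.off = true  [C.off > 11]
15. n10.tag = 24  [terminal]
16. n11.idx = -3  [terminal]
17. n12.tag = 30  [terminal]
18. n9.key = true  [A.off == true]
19. n16.tag = 22  [terminal]
20. n17.tag = 0  [terminal]
21. n18.idx = 9  [terminal]
22. n15.lab = -1  [e₀.tag - 23]
23. n15.cnt = false  [f.idx > 9]
24. n19.off = 22  [S₁.lab * 3 + 25]
25. n19.mk = 1  [S₁.lab + 2]
26. n19.fin = true  [S₁.lab > -2]
27. n20.idx = 4  [terminal]
28. n19.ok = 25  [(if C.fin then C.mk else C.off) + 24]
29. n21.tag = 30  [terminal]
30. n14.lab = -5  [S₁.lab * -2 - 7]
31. n14.cnt = true  [S₁.cnt == false]
32. n13.lab = 25  [25]
33. n13.cnt = false  [S₁.lab > -5]
34. n8.ok = 2  [S.lab + C.off - 35]
35. n0.lab = 26  [g.env + 32]
36. n0.cnt = false  [false]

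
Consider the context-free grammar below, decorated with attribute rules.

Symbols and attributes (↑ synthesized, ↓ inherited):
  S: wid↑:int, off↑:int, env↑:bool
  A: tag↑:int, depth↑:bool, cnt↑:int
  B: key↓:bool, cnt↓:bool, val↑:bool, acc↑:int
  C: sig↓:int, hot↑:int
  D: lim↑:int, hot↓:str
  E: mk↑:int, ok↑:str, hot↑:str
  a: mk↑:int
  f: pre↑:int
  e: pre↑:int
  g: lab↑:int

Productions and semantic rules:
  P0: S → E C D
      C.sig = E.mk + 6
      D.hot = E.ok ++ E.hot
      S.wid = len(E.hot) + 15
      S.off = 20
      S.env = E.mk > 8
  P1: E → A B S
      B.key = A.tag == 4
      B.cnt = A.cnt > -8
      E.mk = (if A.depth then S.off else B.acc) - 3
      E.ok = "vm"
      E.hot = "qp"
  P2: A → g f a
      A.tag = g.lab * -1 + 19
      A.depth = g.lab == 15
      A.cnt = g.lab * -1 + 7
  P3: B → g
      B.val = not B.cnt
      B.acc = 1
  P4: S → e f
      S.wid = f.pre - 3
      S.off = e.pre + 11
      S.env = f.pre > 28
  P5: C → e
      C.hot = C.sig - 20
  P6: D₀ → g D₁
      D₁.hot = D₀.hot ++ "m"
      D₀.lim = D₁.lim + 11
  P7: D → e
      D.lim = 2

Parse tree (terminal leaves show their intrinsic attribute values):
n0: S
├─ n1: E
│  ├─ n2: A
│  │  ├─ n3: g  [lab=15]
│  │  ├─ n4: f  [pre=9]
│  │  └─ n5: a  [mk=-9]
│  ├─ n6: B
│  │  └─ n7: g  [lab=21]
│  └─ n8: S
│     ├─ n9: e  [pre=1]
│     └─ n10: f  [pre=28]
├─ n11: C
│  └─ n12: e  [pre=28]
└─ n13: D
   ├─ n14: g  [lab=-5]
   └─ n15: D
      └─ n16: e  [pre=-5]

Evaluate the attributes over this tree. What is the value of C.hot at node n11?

1. n3.lab = 15  [terminal]
2. n4.pre = 9  [terminal]
3. n5.mk = -9  [terminal]
4. n2.tag = 4  [g.lab * -1 + 19]
5. n2.depth = true  [g.lab == 15]
6. n2.cnt = -8  [g.lab * -1 + 7]
7. n6.key = true  [A.tag == 4]
8. n6.cnt = false  [A.cnt > -8]
9. n7.lab = 21  [terminal]
10. n6.val = true  [not B.cnt]
11. n6.acc = 1  [1]
12. n9.pre = 1  [terminal]
13. n10.pre = 28  [terminal]
14. n8.wid = 25  [f.pre - 3]
15. n8.off = 12  [e.pre + 11]
16. n8.env = false  [f.pre > 28]
17. n1.mk = 9  [(if A.depth then S.off else B.acc) - 3]
18. n1.ok = "vm"  ["vm"]
19. n1.hot = "qp"  ["qp"]
20. n11.sig = 15  [E.mk + 6]
21. n12.pre = 28  [terminal]
22. n11.hot = -5  [C.sig - 20]
23. n13.hot = "vmqp"  [E.ok ++ E.hot]
24. n14.lab = -5  [terminal]
25. n15.hot = "vmqpm"  [D₀.hot ++ "m"]
26. n16.pre = -5  [terminal]
27. n15.lim = 2  [2]
28. n13.lim = 13  [D₁.lim + 11]
29. n0.wid = 17  [len(E.hot) + 15]
30. n0.off = 20  [20]
31. n0.env = true  [E.mk > 8]

-5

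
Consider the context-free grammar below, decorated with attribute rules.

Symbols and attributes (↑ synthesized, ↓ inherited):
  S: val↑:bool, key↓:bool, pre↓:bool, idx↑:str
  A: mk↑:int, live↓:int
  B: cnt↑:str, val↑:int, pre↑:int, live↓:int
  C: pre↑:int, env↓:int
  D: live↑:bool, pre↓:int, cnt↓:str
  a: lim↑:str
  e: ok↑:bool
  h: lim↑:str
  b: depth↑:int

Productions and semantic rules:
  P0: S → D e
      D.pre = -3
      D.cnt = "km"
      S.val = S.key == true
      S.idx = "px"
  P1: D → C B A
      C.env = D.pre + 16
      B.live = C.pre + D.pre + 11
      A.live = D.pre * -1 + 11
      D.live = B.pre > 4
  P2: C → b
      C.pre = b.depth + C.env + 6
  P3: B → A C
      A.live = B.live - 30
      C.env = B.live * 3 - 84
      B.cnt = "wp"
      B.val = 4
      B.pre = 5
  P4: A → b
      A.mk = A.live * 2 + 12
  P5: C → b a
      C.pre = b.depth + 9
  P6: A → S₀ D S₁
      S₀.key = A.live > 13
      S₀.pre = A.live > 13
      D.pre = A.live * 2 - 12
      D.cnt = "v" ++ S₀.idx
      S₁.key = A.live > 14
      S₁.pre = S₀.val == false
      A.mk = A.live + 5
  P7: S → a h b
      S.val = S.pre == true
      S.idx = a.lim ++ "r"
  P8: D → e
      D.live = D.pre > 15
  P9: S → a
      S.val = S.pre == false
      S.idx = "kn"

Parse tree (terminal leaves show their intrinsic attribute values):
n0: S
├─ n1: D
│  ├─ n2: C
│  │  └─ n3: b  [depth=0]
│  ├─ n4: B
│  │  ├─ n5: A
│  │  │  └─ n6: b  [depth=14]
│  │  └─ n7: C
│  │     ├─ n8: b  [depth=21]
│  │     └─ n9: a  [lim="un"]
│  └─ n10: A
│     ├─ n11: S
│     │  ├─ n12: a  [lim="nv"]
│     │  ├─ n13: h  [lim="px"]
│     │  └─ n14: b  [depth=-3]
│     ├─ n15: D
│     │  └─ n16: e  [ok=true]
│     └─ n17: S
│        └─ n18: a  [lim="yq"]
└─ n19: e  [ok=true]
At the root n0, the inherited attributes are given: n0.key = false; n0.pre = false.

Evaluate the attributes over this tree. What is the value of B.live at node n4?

27

1. n0.key = false  [given at root]
2. n0.pre = false  [given at root]
3. n1.pre = -3  [-3]
4. n1.cnt = "km"  ["km"]
5. n2.env = 13  [D.pre + 16]
6. n3.depth = 0  [terminal]
7. n2.pre = 19  [b.depth + C.env + 6]
8. n4.live = 27  [C.pre + D.pre + 11]
9. n5.live = -3  [B.live - 30]
10. n6.depth = 14  [terminal]
11. n5.mk = 6  [A.live * 2 + 12]
12. n7.env = -3  [B.live * 3 - 84]
13. n8.depth = 21  [terminal]
14. n9.lim = "un"  [terminal]
15. n7.pre = 30  [b.depth + 9]
16. n4.cnt = "wp"  ["wp"]
17. n4.val = 4  [4]
18. n4.pre = 5  [5]
19. n10.live = 14  [D.pre * -1 + 11]
20. n11.key = true  [A.live > 13]
21. n11.pre = true  [A.live > 13]
22. n12.lim = "nv"  [terminal]
23. n13.lim = "px"  [terminal]
24. n14.depth = -3  [terminal]
25. n11.val = true  [S.pre == true]
26. n11.idx = "nvr"  [a.lim ++ "r"]
27. n15.pre = 16  [A.live * 2 - 12]
28. n15.cnt = "vnvr"  ["v" ++ S₀.idx]
29. n16.ok = true  [terminal]
30. n15.live = true  [D.pre > 15]
31. n17.key = false  [A.live > 14]
32. n17.pre = false  [S₀.val == false]
33. n18.lim = "yq"  [terminal]
34. n17.val = true  [S.pre == false]
35. n17.idx = "kn"  ["kn"]
36. n10.mk = 19  [A.live + 5]
37. n1.live = true  [B.pre > 4]
38. n19.ok = true  [terminal]
39. n0.val = false  [S.key == true]
40. n0.idx = "px"  ["px"]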